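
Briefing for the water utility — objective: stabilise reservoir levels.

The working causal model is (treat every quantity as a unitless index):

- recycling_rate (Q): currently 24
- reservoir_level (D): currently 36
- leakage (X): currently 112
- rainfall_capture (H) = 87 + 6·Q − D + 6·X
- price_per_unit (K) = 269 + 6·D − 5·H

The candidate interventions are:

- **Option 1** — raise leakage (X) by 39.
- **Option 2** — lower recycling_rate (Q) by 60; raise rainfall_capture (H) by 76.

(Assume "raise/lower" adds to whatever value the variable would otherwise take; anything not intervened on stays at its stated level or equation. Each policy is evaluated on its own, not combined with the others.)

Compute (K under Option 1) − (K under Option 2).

-2590

Option 1 (X + 39):
  Q = 24
  D = 36
  X = 112 + 39 = 151
  H = 87 + 6·24 − 36 + 6·151 = 1101
  K = 269 + 6·36 − 5·1101 = -5020
Option 2 (Q − 60, H + 76):
  Q = 24 − 60 = -36
  D = 36
  X = 112
  H = 87 + 6·(-36) − 36 + 6·112 (+76 from intervention) = 583
  K = 269 + 6·36 − 5·583 = -2430
K: -5020 − (-2430) = -2590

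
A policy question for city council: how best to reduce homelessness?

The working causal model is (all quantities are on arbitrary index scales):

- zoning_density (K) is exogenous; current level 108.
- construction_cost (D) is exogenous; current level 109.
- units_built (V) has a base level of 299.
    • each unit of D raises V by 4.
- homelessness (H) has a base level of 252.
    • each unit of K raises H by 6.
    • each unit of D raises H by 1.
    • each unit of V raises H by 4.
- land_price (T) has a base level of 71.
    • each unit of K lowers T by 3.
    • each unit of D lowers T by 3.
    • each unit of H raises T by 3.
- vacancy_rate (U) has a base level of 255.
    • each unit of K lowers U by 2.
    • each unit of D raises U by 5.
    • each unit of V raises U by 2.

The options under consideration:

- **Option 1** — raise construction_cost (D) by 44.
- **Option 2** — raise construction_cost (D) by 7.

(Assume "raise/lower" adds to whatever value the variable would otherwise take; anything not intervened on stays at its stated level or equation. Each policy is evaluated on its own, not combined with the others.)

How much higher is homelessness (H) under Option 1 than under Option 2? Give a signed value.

Option 1 (D + 44):
  K = 108
  D = 109 + 44 = 153
  V = 299 + 4·153 = 911
  H = 252 + 6·108 + 153 + 4·911 = 4697
Option 2 (D + 7):
  K = 108
  D = 109 + 7 = 116
  V = 299 + 4·116 = 763
  H = 252 + 6·108 + 116 + 4·763 = 4068
H: 4697 − 4068 = 629

629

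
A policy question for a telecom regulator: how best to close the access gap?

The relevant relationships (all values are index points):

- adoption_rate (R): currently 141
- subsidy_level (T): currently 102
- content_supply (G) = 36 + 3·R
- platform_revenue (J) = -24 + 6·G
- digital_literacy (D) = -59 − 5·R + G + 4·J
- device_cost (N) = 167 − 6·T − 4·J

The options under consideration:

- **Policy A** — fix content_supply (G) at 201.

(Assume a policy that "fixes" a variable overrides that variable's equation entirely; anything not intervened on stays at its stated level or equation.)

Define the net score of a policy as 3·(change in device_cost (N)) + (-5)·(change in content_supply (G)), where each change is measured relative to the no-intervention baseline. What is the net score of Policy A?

19866

Baseline:
  R = 141
  T = 102
  G = 36 + 3·141 = 459
  J = -24 + 6·459 = 2730
  N = 167 − 6·102 − 4·2730 = -11365
Policy A (G := 201):
  R = 141
  T = 102
  G = 201
  J = -24 + 6·201 = 1182
  N = 167 − 6·102 − 4·1182 = -5173
ΔN = -5173 − (-11365) = 6192; ΔG = 201 − 459 = -258
Score = 3·6192 + (-5)·(-258) = 19866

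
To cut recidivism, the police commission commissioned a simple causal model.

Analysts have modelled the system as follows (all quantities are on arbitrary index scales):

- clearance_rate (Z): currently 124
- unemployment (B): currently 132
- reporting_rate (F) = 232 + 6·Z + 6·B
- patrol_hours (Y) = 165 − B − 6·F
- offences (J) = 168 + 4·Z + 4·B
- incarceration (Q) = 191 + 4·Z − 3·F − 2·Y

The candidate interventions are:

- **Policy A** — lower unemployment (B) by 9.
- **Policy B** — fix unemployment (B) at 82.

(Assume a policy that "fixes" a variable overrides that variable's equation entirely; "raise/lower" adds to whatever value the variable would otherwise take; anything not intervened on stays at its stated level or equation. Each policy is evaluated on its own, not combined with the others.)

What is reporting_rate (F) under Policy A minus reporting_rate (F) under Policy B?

Policy A (B − 9):
  Z = 124
  B = 132 − 9 = 123
  F = 232 + 6·124 + 6·123 = 1714
Policy B (B := 82):
  Z = 124
  B = 82
  F = 232 + 6·124 + 6·82 = 1468
F: 1714 − 1468 = 246

246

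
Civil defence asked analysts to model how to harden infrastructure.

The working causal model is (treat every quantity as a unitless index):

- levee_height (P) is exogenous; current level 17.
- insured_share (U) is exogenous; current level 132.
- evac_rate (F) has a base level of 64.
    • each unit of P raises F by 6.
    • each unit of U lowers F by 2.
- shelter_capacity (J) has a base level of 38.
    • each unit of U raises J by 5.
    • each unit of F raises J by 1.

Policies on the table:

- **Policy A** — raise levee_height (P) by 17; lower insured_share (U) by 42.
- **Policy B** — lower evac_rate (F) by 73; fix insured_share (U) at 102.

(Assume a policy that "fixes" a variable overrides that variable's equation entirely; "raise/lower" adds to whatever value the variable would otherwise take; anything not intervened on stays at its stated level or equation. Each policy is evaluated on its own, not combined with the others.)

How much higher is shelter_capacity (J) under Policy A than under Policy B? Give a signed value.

Policy A (P + 17, U − 42):
  P = 17 + 17 = 34
  U = 132 − 42 = 90
  F = 64 + 6·34 − 2·90 = 88
  J = 38 + 5·90 + 88 = 576
Policy B (F − 73, U := 102):
  P = 17
  U = 102
  F = 64 + 6·17 − 2·102 (−73 from intervention) = -111
  J = 38 + 5·102 + (-111) = 437
J: 576 − 437 = 139

139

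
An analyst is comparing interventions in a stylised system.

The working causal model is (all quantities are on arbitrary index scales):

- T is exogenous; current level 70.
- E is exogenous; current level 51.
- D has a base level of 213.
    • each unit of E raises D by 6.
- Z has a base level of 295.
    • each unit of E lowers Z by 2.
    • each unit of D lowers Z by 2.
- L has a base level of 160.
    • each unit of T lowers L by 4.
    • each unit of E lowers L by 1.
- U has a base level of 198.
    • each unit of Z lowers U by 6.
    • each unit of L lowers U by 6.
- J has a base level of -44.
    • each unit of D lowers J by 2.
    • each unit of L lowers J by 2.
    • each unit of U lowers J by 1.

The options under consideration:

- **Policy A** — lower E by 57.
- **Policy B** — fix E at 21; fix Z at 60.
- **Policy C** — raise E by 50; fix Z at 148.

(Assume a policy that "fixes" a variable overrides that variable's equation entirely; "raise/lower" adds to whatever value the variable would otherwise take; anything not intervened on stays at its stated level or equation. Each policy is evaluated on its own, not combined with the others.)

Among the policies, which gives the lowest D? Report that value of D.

177

Policy A (E − 57):
  E = 51 − 57 = -6
  D = 213 + 6·(-6) = 177
Policy B (E := 21, Z := 60):
  E = 21
  D = 213 + 6·21 = 339
Policy C (E + 50, Z := 148):
  E = 51 + 50 = 101
  D = 213 + 6·101 = 819
Comparing — Policy A: D=177, Policy B: D=339, Policy C: D=819. Lowest is 177 (Policy A).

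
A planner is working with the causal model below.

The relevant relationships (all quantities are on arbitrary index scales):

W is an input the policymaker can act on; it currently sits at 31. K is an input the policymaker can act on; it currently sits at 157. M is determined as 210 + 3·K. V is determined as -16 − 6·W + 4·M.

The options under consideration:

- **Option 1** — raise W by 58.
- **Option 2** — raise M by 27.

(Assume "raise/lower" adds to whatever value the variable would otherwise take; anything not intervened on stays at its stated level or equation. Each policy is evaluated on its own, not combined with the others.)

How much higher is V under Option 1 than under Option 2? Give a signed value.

Option 1 (W + 58):
  W = 31 + 58 = 89
  K = 157
  M = 210 + 3·157 = 681
  V = -16 − 6·89 + 4·681 = 2174
Option 2 (M + 27):
  W = 31
  K = 157
  M = 210 + 3·157 (+27 from intervention) = 708
  V = -16 − 6·31 + 4·708 = 2630
V: 2174 − 2630 = -456

-456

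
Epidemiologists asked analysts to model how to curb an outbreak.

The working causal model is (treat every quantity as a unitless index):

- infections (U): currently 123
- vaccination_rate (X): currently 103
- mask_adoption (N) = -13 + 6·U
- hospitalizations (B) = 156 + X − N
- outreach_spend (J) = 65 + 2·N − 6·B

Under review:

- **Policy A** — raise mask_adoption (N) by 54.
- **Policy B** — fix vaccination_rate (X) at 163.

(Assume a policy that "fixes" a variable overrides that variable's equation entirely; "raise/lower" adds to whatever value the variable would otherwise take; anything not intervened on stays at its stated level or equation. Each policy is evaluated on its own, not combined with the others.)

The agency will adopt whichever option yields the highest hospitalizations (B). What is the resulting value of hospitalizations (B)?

-406

Policy A (N + 54):
  U = 123
  X = 103
  N = -13 + 6·123 (+54 from intervention) = 779
  B = 156 + 103 − 779 = -520
Policy B (X := 163):
  U = 123
  X = 163
  N = -13 + 6·123 = 725
  B = 156 + 163 − 725 = -406
Comparing — Policy A: B=-520, Policy B: B=-406. Highest is -406 (Policy B).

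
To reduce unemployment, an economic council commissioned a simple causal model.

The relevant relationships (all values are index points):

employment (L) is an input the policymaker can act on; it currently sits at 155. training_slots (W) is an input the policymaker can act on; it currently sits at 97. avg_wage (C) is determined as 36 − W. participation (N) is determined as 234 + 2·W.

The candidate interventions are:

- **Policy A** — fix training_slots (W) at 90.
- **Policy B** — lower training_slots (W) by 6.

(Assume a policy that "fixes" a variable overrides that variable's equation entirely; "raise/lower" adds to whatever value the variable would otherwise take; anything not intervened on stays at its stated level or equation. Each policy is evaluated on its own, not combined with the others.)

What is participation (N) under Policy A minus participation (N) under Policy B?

Policy A (W := 90):
  W = 90
  N = 234 + 2·90 = 414
Policy B (W − 6):
  W = 97 − 6 = 91
  N = 234 + 2·91 = 416
N: 414 − 416 = -2

-2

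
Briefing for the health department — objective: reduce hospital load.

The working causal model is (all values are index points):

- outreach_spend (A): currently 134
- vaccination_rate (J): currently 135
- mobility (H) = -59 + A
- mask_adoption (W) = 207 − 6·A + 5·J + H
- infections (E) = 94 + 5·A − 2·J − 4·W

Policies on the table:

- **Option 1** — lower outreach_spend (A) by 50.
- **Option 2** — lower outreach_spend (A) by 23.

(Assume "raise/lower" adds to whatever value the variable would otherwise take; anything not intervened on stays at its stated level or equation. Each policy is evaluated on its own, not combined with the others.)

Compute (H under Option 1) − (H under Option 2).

Option 1 (A − 50):
  A = 134 − 50 = 84
  H = -59 + 84 = 25
Option 2 (A − 23):
  A = 134 − 23 = 111
  H = -59 + 111 = 52
H: 25 − 52 = -27

-27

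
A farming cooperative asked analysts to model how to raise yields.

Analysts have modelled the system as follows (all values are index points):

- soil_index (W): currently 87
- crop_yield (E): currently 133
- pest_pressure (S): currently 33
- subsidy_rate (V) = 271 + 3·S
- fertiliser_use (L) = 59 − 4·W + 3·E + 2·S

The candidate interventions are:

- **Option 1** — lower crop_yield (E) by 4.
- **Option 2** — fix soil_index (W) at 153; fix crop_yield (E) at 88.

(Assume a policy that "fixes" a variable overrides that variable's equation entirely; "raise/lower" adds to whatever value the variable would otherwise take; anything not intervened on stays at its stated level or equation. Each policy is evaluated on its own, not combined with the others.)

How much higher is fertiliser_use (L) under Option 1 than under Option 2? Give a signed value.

Option 1 (E − 4):
  W = 87
  E = 133 − 4 = 129
  S = 33
  L = 59 − 4·87 + 3·129 + 2·33 = 164
Option 2 (W := 153, E := 88):
  W = 153
  E = 88
  S = 33
  L = 59 − 4·153 + 3·88 + 2·33 = -223
L: 164 − (-223) = 387

387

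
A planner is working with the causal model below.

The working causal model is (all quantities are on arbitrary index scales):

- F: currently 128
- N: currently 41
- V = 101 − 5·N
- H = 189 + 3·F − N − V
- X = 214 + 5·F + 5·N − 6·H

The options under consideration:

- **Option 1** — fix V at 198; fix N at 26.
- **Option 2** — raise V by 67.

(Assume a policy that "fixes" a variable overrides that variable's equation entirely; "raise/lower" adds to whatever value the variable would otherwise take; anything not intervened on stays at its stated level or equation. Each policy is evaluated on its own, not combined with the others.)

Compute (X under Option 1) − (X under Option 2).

1245

Option 1 (V := 198, N := 26):
  F = 128
  N = 26
  V = 198
  H = 189 + 3·128 − 26 − 198 = 349
  X = 214 + 5·128 + 5·26 − 6·349 = -1110
Option 2 (V + 67):
  F = 128
  N = 41
  V = 101 − 5·41 (+67 from intervention) = -37
  H = 189 + 3·128 − 41 − (-37) = 569
  X = 214 + 5·128 + 5·41 − 6·569 = -2355
X: -1110 − (-2355) = 1245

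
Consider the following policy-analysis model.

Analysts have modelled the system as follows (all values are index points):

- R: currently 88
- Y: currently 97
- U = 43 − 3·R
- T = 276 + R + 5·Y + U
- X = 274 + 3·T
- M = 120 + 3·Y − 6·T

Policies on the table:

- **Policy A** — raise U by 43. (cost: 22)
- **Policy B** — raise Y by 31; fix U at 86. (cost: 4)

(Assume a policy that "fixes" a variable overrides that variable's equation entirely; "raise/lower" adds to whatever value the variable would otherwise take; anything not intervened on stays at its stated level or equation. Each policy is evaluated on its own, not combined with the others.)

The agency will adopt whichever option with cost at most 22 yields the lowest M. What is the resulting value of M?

Policy A (U + 43):
  R = 88
  Y = 97
  U = 43 − 3·88 (+43 from intervention) = -178
  T = 276 + 88 + 5·97 + (-178) = 671
  M = 120 + 3·97 − 6·671 = -3615
Policy B (Y + 31, U := 86):
  R = 88
  Y = 97 + 31 = 128
  U = 86
  T = 276 + 88 + 5·128 + 86 = 1090
  M = 120 + 3·128 − 6·1090 = -6036
Comparing — Policy A: M=-3615, Policy B: M=-6036. Lowest is -6036 (Policy B).

-6036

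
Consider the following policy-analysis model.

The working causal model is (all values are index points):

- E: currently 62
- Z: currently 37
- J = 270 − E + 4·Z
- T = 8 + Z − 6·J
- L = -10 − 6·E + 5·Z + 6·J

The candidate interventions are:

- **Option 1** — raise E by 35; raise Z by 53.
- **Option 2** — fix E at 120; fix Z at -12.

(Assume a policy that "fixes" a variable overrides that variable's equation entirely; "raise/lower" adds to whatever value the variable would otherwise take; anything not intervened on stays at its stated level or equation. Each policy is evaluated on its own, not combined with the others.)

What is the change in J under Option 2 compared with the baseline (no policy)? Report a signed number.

Baseline:
  E = 62
  Z = 37
  J = 270 − 62 + 4·37 = 356
Option 2 (E := 120, Z := -12):
  E = 120
  Z = -12
  J = 270 − 120 + 4·(-12) = 102
Change in J: 102 − 356 = -254

-254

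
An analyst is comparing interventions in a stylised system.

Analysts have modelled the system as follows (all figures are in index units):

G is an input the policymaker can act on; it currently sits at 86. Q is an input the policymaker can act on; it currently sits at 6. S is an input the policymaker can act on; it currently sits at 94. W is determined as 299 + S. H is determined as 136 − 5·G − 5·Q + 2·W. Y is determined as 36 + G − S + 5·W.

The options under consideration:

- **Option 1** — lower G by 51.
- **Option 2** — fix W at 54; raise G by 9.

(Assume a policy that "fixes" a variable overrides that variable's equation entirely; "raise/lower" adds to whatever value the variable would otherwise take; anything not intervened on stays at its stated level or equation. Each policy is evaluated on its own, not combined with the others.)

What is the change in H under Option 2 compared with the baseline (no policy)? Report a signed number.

Baseline:
  G = 86
  Q = 6
  S = 94
  W = 299 + 94 = 393
  H = 136 − 5·86 − 5·6 + 2·393 = 462
Option 2 (W := 54, G + 9):
  G = 86 + 9 = 95
  Q = 6
  S = 94
  W = 54
  H = 136 − 5·95 − 5·6 + 2·54 = -261
Change in H: -261 − 462 = -723

-723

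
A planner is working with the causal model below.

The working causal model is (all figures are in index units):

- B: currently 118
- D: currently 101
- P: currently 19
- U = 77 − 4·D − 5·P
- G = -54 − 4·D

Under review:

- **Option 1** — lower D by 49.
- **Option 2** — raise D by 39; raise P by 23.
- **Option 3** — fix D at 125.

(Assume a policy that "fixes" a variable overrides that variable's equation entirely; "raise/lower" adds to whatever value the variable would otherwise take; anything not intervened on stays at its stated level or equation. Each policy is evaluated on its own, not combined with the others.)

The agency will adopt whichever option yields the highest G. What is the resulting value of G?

Option 1 (D − 49):
  D = 101 − 49 = 52
  G = -54 − 4·52 = -262
Option 2 (D + 39, P + 23):
  D = 101 + 39 = 140
  G = -54 − 4·140 = -614
Option 3 (D := 125):
  D = 125
  G = -54 − 4·125 = -554
Comparing — Option 1: G=-262, Option 2: G=-614, Option 3: G=-554. Highest is -262 (Option 1).

-262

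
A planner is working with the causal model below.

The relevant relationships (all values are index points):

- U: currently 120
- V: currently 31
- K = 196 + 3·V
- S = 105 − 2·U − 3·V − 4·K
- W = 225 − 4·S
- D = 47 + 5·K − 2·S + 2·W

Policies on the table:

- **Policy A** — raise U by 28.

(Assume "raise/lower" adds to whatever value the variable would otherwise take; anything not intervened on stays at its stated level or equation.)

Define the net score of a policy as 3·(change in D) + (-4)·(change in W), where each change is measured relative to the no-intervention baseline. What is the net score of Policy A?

784

Baseline:
  U = 120
  V = 31
  K = 196 + 3·31 = 289
  S = 105 − 2·120 − 3·31 − 4·289 = -1384
  W = 225 − 4·(-1384) = 5761
  D = 47 + 5·289 − 2·(-1384) + 2·5761 = 15782
Policy A (U + 28):
  U = 120 + 28 = 148
  V = 31
  K = 196 + 3·31 = 289
  S = 105 − 2·148 − 3·31 − 4·289 = -1440
  W = 225 − 4·(-1440) = 5985
  D = 47 + 5·289 − 2·(-1440) + 2·5985 = 16342
ΔD = 16342 − 15782 = 560; ΔW = 5985 − 5761 = 224
Score = 3·560 + (-4)·224 = 784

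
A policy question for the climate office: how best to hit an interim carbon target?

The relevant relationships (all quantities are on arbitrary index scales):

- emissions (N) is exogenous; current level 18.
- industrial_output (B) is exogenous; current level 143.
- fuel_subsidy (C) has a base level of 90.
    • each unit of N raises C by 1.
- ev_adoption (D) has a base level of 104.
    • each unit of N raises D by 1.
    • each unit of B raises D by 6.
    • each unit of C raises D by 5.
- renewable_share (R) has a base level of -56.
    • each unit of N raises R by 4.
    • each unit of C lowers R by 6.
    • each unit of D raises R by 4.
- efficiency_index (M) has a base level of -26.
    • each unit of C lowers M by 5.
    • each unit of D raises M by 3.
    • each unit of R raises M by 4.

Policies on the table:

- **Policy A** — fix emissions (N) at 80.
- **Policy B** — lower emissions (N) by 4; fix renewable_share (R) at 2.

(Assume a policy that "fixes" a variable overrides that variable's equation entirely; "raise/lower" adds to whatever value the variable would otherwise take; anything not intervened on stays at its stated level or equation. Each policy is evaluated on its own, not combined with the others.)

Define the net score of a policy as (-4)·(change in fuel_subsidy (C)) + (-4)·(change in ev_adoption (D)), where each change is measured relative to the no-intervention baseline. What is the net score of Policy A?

Baseline:
  N = 18
  B = 143
  C = 90 + 18 = 108
  D = 104 + 18 + 6·143 + 5·108 = 1520
Policy A (N := 80):
  N = 80
  B = 143
  C = 90 + 80 = 170
  D = 104 + 80 + 6·143 + 5·170 = 1892
ΔC = 170 − 108 = 62; ΔD = 1892 − 1520 = 372
Score = (-4)·62 + (-4)·372 = -1736

-1736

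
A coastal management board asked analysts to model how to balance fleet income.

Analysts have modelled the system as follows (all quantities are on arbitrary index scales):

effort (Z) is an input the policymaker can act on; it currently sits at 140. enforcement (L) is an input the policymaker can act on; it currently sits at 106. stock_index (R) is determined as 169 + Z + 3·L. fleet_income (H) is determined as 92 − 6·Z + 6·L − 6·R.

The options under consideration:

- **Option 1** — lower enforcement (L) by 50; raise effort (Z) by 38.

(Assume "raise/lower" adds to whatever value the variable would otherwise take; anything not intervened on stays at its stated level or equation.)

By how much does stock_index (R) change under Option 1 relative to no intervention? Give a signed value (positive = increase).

Baseline:
  Z = 140
  L = 106
  R = 169 + 140 + 3·106 = 627
Option 1 (L − 50, Z + 38):
  Z = 140 + 38 = 178
  L = 106 − 50 = 56
  R = 169 + 178 + 3·56 = 515
Change in R: 515 − 627 = -112

-112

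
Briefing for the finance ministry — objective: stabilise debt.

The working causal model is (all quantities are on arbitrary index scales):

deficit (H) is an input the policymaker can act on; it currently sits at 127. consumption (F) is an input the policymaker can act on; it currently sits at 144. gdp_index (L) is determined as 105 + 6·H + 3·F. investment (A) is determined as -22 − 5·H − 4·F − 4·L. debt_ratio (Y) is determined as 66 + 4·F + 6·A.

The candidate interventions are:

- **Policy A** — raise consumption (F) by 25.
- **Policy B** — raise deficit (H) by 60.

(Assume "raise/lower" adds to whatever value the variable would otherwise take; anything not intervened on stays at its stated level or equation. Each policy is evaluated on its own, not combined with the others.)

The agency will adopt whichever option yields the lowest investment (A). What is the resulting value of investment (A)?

Policy A (F + 25):
  H = 127
  F = 144 + 25 = 169
  L = 105 + 6·127 + 3·169 = 1374
  A = -22 − 5·127 − 4·169 − 4·1374 = -6829
Policy B (H + 60):
  H = 127 + 60 = 187
  F = 144
  L = 105 + 6·187 + 3·144 = 1659
  A = -22 − 5·187 − 4·144 − 4·1659 = -8169
Comparing — Policy A: A=-6829, Policy B: A=-8169. Lowest is -8169 (Policy B).

-8169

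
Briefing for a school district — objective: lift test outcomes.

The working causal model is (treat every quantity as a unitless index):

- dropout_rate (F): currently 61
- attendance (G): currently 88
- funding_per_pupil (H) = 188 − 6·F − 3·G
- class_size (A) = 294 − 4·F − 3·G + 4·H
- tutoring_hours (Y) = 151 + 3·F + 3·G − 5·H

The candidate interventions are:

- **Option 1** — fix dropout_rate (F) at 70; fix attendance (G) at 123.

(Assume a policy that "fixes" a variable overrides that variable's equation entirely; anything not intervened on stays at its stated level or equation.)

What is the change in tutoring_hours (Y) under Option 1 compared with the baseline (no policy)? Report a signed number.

Baseline:
  F = 61
  G = 88
  H = 188 − 6·61 − 3·88 = -442
  Y = 151 + 3·61 + 3·88 − 5·(-442) = 2808
Option 1 (F := 70, G := 123):
  F = 70
  G = 123
  H = 188 − 6·70 − 3·123 = -601
  Y = 151 + 3·70 + 3·123 − 5·(-601) = 3735
Change in Y: 3735 − 2808 = 927

927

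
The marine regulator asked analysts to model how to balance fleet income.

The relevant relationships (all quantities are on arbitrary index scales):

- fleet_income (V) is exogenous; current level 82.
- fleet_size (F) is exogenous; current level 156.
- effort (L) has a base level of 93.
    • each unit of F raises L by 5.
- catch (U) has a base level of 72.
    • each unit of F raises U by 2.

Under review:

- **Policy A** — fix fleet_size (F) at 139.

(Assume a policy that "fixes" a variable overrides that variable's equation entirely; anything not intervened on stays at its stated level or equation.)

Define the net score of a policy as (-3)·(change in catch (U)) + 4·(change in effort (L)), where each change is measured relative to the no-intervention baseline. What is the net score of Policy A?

Baseline:
  F = 156
  L = 93 + 5·156 = 873
  U = 72 + 2·156 = 384
Policy A (F := 139):
  F = 139
  L = 93 + 5·139 = 788
  U = 72 + 2·139 = 350
ΔU = 350 − 384 = -34; ΔL = 788 − 873 = -85
Score = (-3)·(-34) + 4·(-85) = -238

-238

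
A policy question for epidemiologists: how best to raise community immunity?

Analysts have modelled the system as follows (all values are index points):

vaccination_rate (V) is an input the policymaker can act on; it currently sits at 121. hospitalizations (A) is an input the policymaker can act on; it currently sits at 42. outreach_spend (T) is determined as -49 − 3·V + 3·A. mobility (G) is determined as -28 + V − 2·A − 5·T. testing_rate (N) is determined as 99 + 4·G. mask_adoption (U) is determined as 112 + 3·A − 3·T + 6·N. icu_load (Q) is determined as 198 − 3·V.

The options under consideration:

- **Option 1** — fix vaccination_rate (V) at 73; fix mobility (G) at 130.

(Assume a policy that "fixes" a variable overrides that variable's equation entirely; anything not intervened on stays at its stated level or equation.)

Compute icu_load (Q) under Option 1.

Option 1 (V := 73, G := 130):
  V = 73
  Q = 198 − 3·73 = -21

-21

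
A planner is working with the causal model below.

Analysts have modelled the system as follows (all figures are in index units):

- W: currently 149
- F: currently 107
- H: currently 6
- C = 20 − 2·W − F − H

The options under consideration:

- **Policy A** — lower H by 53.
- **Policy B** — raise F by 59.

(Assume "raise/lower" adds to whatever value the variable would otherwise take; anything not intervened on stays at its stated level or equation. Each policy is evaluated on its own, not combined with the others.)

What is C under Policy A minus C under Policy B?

Policy A (H − 53):
  W = 149
  F = 107
  H = 6 − 53 = -47
  C = 20 − 2·149 − 107 − (-47) = -338
Policy B (F + 59):
  W = 149
  F = 107 + 59 = 166
  H = 6
  C = 20 − 2·149 − 166 − 6 = -450
C: -338 − (-450) = 112

112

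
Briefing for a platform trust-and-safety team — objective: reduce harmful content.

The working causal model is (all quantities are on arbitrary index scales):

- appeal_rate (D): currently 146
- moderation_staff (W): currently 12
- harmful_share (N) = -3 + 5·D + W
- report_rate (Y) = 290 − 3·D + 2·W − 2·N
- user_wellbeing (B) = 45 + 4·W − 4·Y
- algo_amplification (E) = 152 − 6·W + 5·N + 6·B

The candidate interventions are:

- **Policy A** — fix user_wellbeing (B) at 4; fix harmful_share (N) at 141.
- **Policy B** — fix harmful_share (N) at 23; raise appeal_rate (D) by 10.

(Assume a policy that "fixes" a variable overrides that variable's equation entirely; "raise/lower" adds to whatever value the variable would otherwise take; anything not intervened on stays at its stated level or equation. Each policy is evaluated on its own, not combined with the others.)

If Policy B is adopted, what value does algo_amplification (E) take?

Policy B (N := 23, D + 10):
  D = 146 + 10 = 156
  W = 12
  N = 23
  Y = 290 − 3·156 + 2·12 − 2·23 = -200
  B = 45 + 4·12 − 4·(-200) = 893
  E = 152 − 6·12 + 5·23 + 6·893 = 5553

5553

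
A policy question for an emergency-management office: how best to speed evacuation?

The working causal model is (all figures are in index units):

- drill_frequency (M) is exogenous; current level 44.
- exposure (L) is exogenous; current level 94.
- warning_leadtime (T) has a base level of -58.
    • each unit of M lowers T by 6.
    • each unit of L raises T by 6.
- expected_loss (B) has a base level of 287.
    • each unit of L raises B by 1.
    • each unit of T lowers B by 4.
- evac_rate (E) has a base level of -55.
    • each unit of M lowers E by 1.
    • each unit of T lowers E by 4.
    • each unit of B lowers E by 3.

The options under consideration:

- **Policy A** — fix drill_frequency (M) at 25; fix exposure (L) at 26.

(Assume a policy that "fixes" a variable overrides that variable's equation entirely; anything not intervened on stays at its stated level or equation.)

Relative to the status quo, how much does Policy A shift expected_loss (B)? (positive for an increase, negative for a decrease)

Baseline:
  M = 44
  L = 94
  T = -58 − 6·44 + 6·94 = 242
  B = 287 + 94 − 4·242 = -587
Policy A (M := 25, L := 26):
  M = 25
  L = 26
  T = -58 − 6·25 + 6·26 = -52
  B = 287 + 26 − 4·(-52) = 521
Change in B: 521 − (-587) = 1108

1108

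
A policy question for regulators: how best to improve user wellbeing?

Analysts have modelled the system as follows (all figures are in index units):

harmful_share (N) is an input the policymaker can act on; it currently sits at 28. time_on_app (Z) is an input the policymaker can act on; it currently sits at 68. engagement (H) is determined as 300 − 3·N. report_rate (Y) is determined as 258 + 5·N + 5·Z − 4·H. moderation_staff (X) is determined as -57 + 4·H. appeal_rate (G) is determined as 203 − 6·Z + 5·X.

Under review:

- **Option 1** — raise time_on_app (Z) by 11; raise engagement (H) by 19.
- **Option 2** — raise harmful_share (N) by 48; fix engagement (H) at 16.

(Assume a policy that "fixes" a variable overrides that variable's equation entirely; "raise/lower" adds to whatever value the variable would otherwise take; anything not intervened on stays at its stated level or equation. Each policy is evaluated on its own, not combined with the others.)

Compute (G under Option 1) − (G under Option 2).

Option 1 (Z + 11, H + 19):
  N = 28
  Z = 68 + 11 = 79
  H = 300 − 3·28 (+19 from intervention) = 235
  X = -57 + 4·235 = 883
  G = 203 − 6·79 + 5·883 = 4144
Option 2 (N + 48, H := 16):
  N = 28 + 48 = 76
  Z = 68
  H = 16
  X = -57 + 4·16 = 7
  G = 203 − 6·68 + 5·7 = -170
G: 4144 − (-170) = 4314

4314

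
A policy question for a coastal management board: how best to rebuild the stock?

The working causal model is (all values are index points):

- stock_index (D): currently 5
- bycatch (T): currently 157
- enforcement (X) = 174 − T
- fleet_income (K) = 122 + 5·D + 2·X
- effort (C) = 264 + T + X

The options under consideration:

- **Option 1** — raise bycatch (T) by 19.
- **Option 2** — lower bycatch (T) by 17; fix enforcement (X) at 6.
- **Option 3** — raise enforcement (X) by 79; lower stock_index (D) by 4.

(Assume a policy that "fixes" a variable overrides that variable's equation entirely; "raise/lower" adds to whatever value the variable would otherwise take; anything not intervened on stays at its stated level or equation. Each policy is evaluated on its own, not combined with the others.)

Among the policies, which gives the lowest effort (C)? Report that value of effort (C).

410

Option 1 (T + 19):
  T = 157 + 19 = 176
  X = 174 − 176 = -2
  C = 264 + 176 + (-2) = 438
Option 2 (T − 17, X := 6):
  T = 157 − 17 = 140
  X = 6
  C = 264 + 140 + 6 = 410
Option 3 (X + 79, D − 4):
  T = 157
  X = 174 − 157 (+79 from intervention) = 96
  C = 264 + 157 + 96 = 517
Comparing — Option 1: C=438, Option 2: C=410, Option 3: C=517. Lowest is 410 (Option 2).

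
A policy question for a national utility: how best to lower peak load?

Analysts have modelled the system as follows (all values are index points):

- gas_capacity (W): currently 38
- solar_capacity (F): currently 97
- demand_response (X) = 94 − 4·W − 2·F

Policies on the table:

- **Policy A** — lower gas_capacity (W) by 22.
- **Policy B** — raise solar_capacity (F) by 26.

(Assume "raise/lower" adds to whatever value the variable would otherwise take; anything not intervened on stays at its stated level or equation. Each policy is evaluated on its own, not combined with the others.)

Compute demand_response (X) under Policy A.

-164

Policy A (W − 22):
  W = 38 − 22 = 16
  F = 97
  X = 94 − 4·16 − 2·97 = -164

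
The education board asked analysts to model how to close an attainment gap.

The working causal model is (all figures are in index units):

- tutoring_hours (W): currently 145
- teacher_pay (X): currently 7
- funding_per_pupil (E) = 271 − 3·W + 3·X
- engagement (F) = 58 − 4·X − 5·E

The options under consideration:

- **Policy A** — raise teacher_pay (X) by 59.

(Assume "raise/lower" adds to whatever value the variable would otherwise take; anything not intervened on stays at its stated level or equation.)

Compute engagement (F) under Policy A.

Policy A (X + 59):
  W = 145
  X = 7 + 59 = 66
  E = 271 − 3·145 + 3·66 = 34
  F = 58 − 4·66 − 5·34 = -376

-376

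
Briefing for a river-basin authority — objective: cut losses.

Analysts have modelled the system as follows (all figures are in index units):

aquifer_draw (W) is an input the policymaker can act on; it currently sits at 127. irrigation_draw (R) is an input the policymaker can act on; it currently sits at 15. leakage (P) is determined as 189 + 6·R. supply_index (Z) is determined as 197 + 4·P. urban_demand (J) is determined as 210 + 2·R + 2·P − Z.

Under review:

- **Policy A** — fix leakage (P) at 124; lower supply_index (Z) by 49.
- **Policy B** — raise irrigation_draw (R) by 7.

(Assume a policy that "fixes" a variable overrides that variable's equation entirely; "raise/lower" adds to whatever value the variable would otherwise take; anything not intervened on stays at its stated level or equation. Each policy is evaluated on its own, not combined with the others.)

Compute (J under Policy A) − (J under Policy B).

429

Policy A (P := 124, Z − 49):
  R = 15
  P = 124
  Z = 197 + 4·124 (−49 from intervention) = 644
  J = 210 + 2·15 + 2·124 − 644 = -156
Policy B (R + 7):
  R = 15 + 7 = 22
  P = 189 + 6·22 = 321
  Z = 197 + 4·321 = 1481
  J = 210 + 2·22 + 2·321 − 1481 = -585
J: -156 − (-585) = 429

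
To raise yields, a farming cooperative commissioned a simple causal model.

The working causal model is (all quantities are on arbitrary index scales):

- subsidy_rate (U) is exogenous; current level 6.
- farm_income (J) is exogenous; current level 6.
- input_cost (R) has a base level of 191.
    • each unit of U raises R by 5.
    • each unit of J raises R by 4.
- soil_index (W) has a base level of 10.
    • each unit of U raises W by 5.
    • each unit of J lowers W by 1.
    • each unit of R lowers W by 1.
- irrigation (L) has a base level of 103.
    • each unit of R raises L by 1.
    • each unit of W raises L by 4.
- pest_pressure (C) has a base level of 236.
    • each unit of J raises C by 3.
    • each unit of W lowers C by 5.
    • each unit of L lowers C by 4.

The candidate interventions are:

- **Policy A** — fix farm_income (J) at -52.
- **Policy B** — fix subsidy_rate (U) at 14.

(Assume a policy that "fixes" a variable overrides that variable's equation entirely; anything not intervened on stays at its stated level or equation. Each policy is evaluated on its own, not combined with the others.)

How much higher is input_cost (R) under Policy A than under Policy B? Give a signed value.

Policy A (J := -52):
  U = 6
  J = -52
  R = 191 + 5·6 + 4·(-52) = 13
Policy B (U := 14):
  U = 14
  J = 6
  R = 191 + 5·14 + 4·6 = 285
R: 13 − 285 = -272

-272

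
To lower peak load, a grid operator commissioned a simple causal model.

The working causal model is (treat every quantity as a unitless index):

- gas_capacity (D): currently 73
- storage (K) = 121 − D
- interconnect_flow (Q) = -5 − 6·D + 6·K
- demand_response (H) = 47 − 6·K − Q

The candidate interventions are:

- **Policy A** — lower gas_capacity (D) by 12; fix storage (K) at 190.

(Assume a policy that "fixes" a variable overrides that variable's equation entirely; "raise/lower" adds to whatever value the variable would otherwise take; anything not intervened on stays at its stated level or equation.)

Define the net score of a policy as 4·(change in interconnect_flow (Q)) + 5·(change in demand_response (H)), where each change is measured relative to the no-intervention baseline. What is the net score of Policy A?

Baseline:
  D = 73
  K = 121 − 73 = 48
  Q = -5 − 6·73 + 6·48 = -155
  H = 47 − 6·48 − (-155) = -86
Policy A (D − 12, K := 190):
  D = 73 − 12 = 61
  K = 190
  Q = -5 − 6·61 + 6·190 = 769
  H = 47 − 6·190 − 769 = -1862
ΔQ = 769 − (-155) = 924; ΔH = -1862 − (-86) = -1776
Score = 4·924 + 5·(-1776) = -5184

-5184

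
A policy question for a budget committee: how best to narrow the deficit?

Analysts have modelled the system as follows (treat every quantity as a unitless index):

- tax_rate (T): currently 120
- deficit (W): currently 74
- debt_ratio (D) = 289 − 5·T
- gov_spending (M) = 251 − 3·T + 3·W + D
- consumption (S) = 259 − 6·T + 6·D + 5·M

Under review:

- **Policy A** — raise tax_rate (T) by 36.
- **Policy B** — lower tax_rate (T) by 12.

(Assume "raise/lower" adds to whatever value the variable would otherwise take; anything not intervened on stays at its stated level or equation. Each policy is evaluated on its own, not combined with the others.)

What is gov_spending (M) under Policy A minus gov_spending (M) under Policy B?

-384

Policy A (T + 36):
  T = 120 + 36 = 156
  W = 74
  D = 289 − 5·156 = -491
  M = 251 − 3·156 + 3·74 + (-491) = -486
Policy B (T − 12):
  T = 120 − 12 = 108
  W = 74
  D = 289 − 5·108 = -251
  M = 251 − 3·108 + 3·74 + (-251) = -102
M: -486 − (-102) = -384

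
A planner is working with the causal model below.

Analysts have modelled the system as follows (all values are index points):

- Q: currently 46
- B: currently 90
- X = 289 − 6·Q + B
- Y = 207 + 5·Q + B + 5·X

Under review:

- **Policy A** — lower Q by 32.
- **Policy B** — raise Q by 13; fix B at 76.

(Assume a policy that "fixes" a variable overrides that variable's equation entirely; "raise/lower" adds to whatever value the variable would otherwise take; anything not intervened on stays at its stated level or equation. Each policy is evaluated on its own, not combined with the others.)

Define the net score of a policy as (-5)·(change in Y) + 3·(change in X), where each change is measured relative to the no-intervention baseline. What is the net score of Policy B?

1769

Baseline:
  Q = 46
  B = 90
  X = 289 − 6·46 + 90 = 103
  Y = 207 + 5·46 + 90 + 5·103 = 1042
Policy B (Q + 13, B := 76):
  Q = 46 + 13 = 59
  B = 76
  X = 289 − 6·59 + 76 = 11
  Y = 207 + 5·59 + 76 + 5·11 = 633
ΔY = 633 − 1042 = -409; ΔX = 11 − 103 = -92
Score = (-5)·(-409) + 3·(-92) = 1769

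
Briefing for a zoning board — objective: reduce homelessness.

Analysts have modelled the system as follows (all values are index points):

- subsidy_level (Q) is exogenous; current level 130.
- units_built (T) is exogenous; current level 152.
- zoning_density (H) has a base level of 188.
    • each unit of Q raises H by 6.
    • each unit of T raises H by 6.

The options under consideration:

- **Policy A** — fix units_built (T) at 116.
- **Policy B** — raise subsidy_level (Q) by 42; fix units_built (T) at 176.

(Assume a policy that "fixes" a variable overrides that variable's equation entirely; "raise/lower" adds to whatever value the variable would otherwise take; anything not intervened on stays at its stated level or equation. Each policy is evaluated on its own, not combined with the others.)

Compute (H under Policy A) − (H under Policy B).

Policy A (T := 116):
  Q = 130
  T = 116
  H = 188 + 6·130 + 6·116 = 1664
Policy B (Q + 42, T := 176):
  Q = 130 + 42 = 172
  T = 176
  H = 188 + 6·172 + 6·176 = 2276
H: 1664 − 2276 = -612

-612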